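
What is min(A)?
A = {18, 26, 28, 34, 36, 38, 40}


Set A = {18, 26, 28, 34, 36, 38, 40}
Elements in ascending order: 18, 26, 28, 34, 36, 38, 40
The smallest element is 18.

18


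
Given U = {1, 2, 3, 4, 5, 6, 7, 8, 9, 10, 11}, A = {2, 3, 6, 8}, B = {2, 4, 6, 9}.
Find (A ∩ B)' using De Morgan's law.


U = {1, 2, 3, 4, 5, 6, 7, 8, 9, 10, 11}
A = {2, 3, 6, 8}, B = {2, 4, 6, 9}
A ∩ B = {2, 6}
(A ∩ B)' = U \ (A ∩ B) = {1, 3, 4, 5, 7, 8, 9, 10, 11}
Verification via A' ∪ B': A' = {1, 4, 5, 7, 9, 10, 11}, B' = {1, 3, 5, 7, 8, 10, 11}
A' ∪ B' = {1, 3, 4, 5, 7, 8, 9, 10, 11} ✓

{1, 3, 4, 5, 7, 8, 9, 10, 11}


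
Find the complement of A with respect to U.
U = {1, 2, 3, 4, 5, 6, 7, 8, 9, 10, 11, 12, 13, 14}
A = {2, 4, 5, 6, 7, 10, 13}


Universal set U = {1, 2, 3, 4, 5, 6, 7, 8, 9, 10, 11, 12, 13, 14}
Set A = {2, 4, 5, 6, 7, 10, 13}
A' = U \ A = elements in U but not in A
Checking each element of U:
1 (not in A, include), 2 (in A, exclude), 3 (not in A, include), 4 (in A, exclude), 5 (in A, exclude), 6 (in A, exclude), 7 (in A, exclude), 8 (not in A, include), 9 (not in A, include), 10 (in A, exclude), 11 (not in A, include), 12 (not in A, include), 13 (in A, exclude), 14 (not in A, include)
A' = {1, 3, 8, 9, 11, 12, 14}

{1, 3, 8, 9, 11, 12, 14}


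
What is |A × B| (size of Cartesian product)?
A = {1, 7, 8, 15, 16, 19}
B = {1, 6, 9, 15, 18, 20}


Set A = {1, 7, 8, 15, 16, 19} has 6 elements.
Set B = {1, 6, 9, 15, 18, 20} has 6 elements.
|A × B| = |A| × |B| = 6 × 6 = 36

36


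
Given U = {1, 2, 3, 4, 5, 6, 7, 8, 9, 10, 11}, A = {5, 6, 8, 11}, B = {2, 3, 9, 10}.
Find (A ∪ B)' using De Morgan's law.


U = {1, 2, 3, 4, 5, 6, 7, 8, 9, 10, 11}
A = {5, 6, 8, 11}, B = {2, 3, 9, 10}
A ∪ B = {2, 3, 5, 6, 8, 9, 10, 11}
(A ∪ B)' = U \ (A ∪ B) = {1, 4, 7}
Verification via A' ∩ B': A' = {1, 2, 3, 4, 7, 9, 10}, B' = {1, 4, 5, 6, 7, 8, 11}
A' ∩ B' = {1, 4, 7} ✓

{1, 4, 7}


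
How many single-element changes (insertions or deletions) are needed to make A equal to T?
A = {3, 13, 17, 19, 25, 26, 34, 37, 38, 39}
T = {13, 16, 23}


Set A = {3, 13, 17, 19, 25, 26, 34, 37, 38, 39}
Set T = {13, 16, 23}
Elements to remove from A (in A, not in T): {3, 17, 19, 25, 26, 34, 37, 38, 39} → 9 removals
Elements to add to A (in T, not in A): {16, 23} → 2 additions
Total edits = 9 + 2 = 11

11


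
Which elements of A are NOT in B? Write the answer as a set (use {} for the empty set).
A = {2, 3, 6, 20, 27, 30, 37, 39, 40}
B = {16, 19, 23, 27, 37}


Set A = {2, 3, 6, 20, 27, 30, 37, 39, 40}
Set B = {16, 19, 23, 27, 37}
Check each element of A against B:
2 ∉ B (include), 3 ∉ B (include), 6 ∉ B (include), 20 ∉ B (include), 27 ∈ B, 30 ∉ B (include), 37 ∈ B, 39 ∉ B (include), 40 ∉ B (include)
Elements of A not in B: {2, 3, 6, 20, 30, 39, 40}

{2, 3, 6, 20, 30, 39, 40}


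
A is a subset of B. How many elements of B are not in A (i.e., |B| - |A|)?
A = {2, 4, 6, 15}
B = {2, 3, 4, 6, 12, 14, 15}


Set A = {2, 4, 6, 15}, |A| = 4
Set B = {2, 3, 4, 6, 12, 14, 15}, |B| = 7
Since A ⊆ B: B \ A = {3, 12, 14}
|B| - |A| = 7 - 4 = 3

3


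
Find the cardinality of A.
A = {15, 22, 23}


Set A = {15, 22, 23}
Listing elements: 15, 22, 23
Counting: 3 elements
|A| = 3

3


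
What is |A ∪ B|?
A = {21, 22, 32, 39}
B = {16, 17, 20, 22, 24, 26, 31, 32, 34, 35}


Set A = {21, 22, 32, 39}, |A| = 4
Set B = {16, 17, 20, 22, 24, 26, 31, 32, 34, 35}, |B| = 10
A ∩ B = {22, 32}, |A ∩ B| = 2
|A ∪ B| = |A| + |B| - |A ∩ B| = 4 + 10 - 2 = 12

12


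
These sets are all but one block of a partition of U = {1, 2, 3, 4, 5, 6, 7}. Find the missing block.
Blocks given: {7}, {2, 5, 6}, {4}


U = {1, 2, 3, 4, 5, 6, 7}
Shown blocks: {7}, {2, 5, 6}, {4}
A partition's blocks are pairwise disjoint and cover U, so the missing block = U \ (union of shown blocks).
Union of shown blocks: {2, 4, 5, 6, 7}
Missing block = U \ (union) = {1, 3}

{1, 3}


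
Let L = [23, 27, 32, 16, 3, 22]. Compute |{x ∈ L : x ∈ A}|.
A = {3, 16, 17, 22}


Set A = {3, 16, 17, 22}
Candidates: [23, 27, 32, 16, 3, 22]
Check each candidate:
23 ∉ A, 27 ∉ A, 32 ∉ A, 16 ∈ A, 3 ∈ A, 22 ∈ A
Count of candidates in A: 3

3


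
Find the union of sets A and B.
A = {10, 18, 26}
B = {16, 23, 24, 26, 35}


Set A = {10, 18, 26}
Set B = {16, 23, 24, 26, 35}
A ∪ B includes all elements in either set.
Elements from A: {10, 18, 26}
Elements from B not already included: {16, 23, 24, 35}
A ∪ B = {10, 16, 18, 23, 24, 26, 35}

{10, 16, 18, 23, 24, 26, 35}


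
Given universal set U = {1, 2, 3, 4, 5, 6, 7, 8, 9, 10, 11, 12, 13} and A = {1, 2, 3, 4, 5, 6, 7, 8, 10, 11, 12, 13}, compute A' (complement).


Universal set U = {1, 2, 3, 4, 5, 6, 7, 8, 9, 10, 11, 12, 13}
Set A = {1, 2, 3, 4, 5, 6, 7, 8, 10, 11, 12, 13}
A' = U \ A = elements in U but not in A
Checking each element of U:
1 (in A, exclude), 2 (in A, exclude), 3 (in A, exclude), 4 (in A, exclude), 5 (in A, exclude), 6 (in A, exclude), 7 (in A, exclude), 8 (in A, exclude), 9 (not in A, include), 10 (in A, exclude), 11 (in A, exclude), 12 (in A, exclude), 13 (in A, exclude)
A' = {9}

{9}


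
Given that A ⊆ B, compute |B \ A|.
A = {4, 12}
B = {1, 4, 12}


Set A = {4, 12}, |A| = 2
Set B = {1, 4, 12}, |B| = 3
Since A ⊆ B: B \ A = {1}
|B| - |A| = 3 - 2 = 1

1


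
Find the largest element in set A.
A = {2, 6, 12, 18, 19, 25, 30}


Set A = {2, 6, 12, 18, 19, 25, 30}
Elements in ascending order: 2, 6, 12, 18, 19, 25, 30
The largest element is 30.

30


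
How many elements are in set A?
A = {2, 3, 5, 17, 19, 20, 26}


Set A = {2, 3, 5, 17, 19, 20, 26}
Listing elements: 2, 3, 5, 17, 19, 20, 26
Counting: 7 elements
|A| = 7

7


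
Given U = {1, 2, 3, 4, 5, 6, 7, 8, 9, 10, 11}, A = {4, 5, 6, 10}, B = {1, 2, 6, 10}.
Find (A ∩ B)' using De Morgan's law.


U = {1, 2, 3, 4, 5, 6, 7, 8, 9, 10, 11}
A = {4, 5, 6, 10}, B = {1, 2, 6, 10}
A ∩ B = {6, 10}
(A ∩ B)' = U \ (A ∩ B) = {1, 2, 3, 4, 5, 7, 8, 9, 11}
Verification via A' ∪ B': A' = {1, 2, 3, 7, 8, 9, 11}, B' = {3, 4, 5, 7, 8, 9, 11}
A' ∪ B' = {1, 2, 3, 4, 5, 7, 8, 9, 11} ✓

{1, 2, 3, 4, 5, 7, 8, 9, 11}


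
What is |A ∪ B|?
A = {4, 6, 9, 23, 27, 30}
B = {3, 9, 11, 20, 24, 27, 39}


Set A = {4, 6, 9, 23, 27, 30}, |A| = 6
Set B = {3, 9, 11, 20, 24, 27, 39}, |B| = 7
A ∩ B = {9, 27}, |A ∩ B| = 2
|A ∪ B| = |A| + |B| - |A ∩ B| = 6 + 7 - 2 = 11

11


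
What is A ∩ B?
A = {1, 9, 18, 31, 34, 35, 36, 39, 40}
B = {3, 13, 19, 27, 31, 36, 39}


Set A = {1, 9, 18, 31, 34, 35, 36, 39, 40}
Set B = {3, 13, 19, 27, 31, 36, 39}
A ∩ B includes only elements in both sets.
Check each element of A against B:
1 ✗, 9 ✗, 18 ✗, 31 ✓, 34 ✗, 35 ✗, 36 ✓, 39 ✓, 40 ✗
A ∩ B = {31, 36, 39}

{31, 36, 39}


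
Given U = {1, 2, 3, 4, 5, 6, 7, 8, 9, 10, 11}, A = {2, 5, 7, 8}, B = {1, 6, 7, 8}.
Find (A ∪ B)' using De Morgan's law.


U = {1, 2, 3, 4, 5, 6, 7, 8, 9, 10, 11}
A = {2, 5, 7, 8}, B = {1, 6, 7, 8}
A ∪ B = {1, 2, 5, 6, 7, 8}
(A ∪ B)' = U \ (A ∪ B) = {3, 4, 9, 10, 11}
Verification via A' ∩ B': A' = {1, 3, 4, 6, 9, 10, 11}, B' = {2, 3, 4, 5, 9, 10, 11}
A' ∩ B' = {3, 4, 9, 10, 11} ✓

{3, 4, 9, 10, 11}


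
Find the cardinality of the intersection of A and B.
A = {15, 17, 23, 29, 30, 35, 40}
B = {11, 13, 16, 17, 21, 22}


Set A = {15, 17, 23, 29, 30, 35, 40}
Set B = {11, 13, 16, 17, 21, 22}
A ∩ B = {17}
|A ∩ B| = 1

1


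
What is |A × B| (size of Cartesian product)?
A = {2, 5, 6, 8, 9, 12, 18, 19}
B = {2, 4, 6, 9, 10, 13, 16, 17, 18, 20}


Set A = {2, 5, 6, 8, 9, 12, 18, 19} has 8 elements.
Set B = {2, 4, 6, 9, 10, 13, 16, 17, 18, 20} has 10 elements.
|A × B| = |A| × |B| = 8 × 10 = 80

80


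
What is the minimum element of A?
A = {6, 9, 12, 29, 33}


Set A = {6, 9, 12, 29, 33}
Elements in ascending order: 6, 9, 12, 29, 33
The smallest element is 6.

6


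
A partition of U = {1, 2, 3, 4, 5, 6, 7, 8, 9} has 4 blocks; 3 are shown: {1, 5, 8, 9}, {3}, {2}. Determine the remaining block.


U = {1, 2, 3, 4, 5, 6, 7, 8, 9}
Shown blocks: {1, 5, 8, 9}, {3}, {2}
A partition's blocks are pairwise disjoint and cover U, so the missing block = U \ (union of shown blocks).
Union of shown blocks: {1, 2, 3, 5, 8, 9}
Missing block = U \ (union) = {4, 6, 7}

{4, 6, 7}


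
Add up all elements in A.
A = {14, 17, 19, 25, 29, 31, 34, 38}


Set A = {14, 17, 19, 25, 29, 31, 34, 38}
Sum = 14 + 17 + 19 + 25 + 29 + 31 + 34 + 38 = 207

207


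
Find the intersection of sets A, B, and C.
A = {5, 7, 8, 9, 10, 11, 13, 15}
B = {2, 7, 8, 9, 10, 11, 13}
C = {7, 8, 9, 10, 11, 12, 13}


Set A = {5, 7, 8, 9, 10, 11, 13, 15}
Set B = {2, 7, 8, 9, 10, 11, 13}
Set C = {7, 8, 9, 10, 11, 12, 13}
First, A ∩ B = {7, 8, 9, 10, 11, 13}
Then, (A ∩ B) ∩ C = {7, 8, 9, 10, 11, 13}

{7, 8, 9, 10, 11, 13}


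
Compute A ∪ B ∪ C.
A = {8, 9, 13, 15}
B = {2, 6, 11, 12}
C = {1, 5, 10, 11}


Set A = {8, 9, 13, 15}
Set B = {2, 6, 11, 12}
Set C = {1, 5, 10, 11}
First, A ∪ B = {2, 6, 8, 9, 11, 12, 13, 15}
Then, (A ∪ B) ∪ C = {1, 2, 5, 6, 8, 9, 10, 11, 12, 13, 15}

{1, 2, 5, 6, 8, 9, 10, 11, 12, 13, 15}


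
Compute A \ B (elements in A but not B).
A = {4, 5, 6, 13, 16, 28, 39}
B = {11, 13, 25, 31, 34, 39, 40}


Set A = {4, 5, 6, 13, 16, 28, 39}
Set B = {11, 13, 25, 31, 34, 39, 40}
A \ B includes elements in A that are not in B.
Check each element of A:
4 (not in B, keep), 5 (not in B, keep), 6 (not in B, keep), 13 (in B, remove), 16 (not in B, keep), 28 (not in B, keep), 39 (in B, remove)
A \ B = {4, 5, 6, 16, 28}

{4, 5, 6, 16, 28}


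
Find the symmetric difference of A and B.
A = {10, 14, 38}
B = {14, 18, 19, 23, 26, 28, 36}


Set A = {10, 14, 38}
Set B = {14, 18, 19, 23, 26, 28, 36}
A △ B = (A \ B) ∪ (B \ A)
Elements in A but not B: {10, 38}
Elements in B but not A: {18, 19, 23, 26, 28, 36}
A △ B = {10, 18, 19, 23, 26, 28, 36, 38}

{10, 18, 19, 23, 26, 28, 36, 38}


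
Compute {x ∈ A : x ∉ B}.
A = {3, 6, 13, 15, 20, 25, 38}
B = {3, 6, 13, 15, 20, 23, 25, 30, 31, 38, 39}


Set A = {3, 6, 13, 15, 20, 25, 38}
Set B = {3, 6, 13, 15, 20, 23, 25, 30, 31, 38, 39}
Check each element of A against B:
3 ∈ B, 6 ∈ B, 13 ∈ B, 15 ∈ B, 20 ∈ B, 25 ∈ B, 38 ∈ B
Elements of A not in B: {}

{}


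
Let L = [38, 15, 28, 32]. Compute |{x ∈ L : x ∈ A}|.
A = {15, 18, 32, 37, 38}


Set A = {15, 18, 32, 37, 38}
Candidates: [38, 15, 28, 32]
Check each candidate:
38 ∈ A, 15 ∈ A, 28 ∉ A, 32 ∈ A
Count of candidates in A: 3

3


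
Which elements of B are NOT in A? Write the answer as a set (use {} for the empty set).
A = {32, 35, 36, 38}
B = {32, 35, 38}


Set A = {32, 35, 36, 38}
Set B = {32, 35, 38}
Check each element of B against A:
32 ∈ A, 35 ∈ A, 38 ∈ A
Elements of B not in A: {}

{}


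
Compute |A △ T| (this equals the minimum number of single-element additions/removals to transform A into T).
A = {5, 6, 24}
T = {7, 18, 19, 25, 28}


Set A = {5, 6, 24}
Set T = {7, 18, 19, 25, 28}
Elements to remove from A (in A, not in T): {5, 6, 24} → 3 removals
Elements to add to A (in T, not in A): {7, 18, 19, 25, 28} → 5 additions
Total edits = 3 + 5 = 8

8


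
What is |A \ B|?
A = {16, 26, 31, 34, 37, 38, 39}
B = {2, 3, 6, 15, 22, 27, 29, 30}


Set A = {16, 26, 31, 34, 37, 38, 39}
Set B = {2, 3, 6, 15, 22, 27, 29, 30}
A \ B = {16, 26, 31, 34, 37, 38, 39}
|A \ B| = 7

7


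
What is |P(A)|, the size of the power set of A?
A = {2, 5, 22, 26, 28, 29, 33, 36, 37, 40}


Set A = {2, 5, 22, 26, 28, 29, 33, 36, 37, 40}
|A| = 10
The power set P(A) contains all subsets of A.
|P(A)| = 2^|A| = 2^10 = 1024

1024


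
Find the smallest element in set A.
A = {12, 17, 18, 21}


Set A = {12, 17, 18, 21}
Elements in ascending order: 12, 17, 18, 21
The smallest element is 12.

12


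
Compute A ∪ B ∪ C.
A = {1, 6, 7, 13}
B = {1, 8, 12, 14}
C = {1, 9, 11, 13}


Set A = {1, 6, 7, 13}
Set B = {1, 8, 12, 14}
Set C = {1, 9, 11, 13}
First, A ∪ B = {1, 6, 7, 8, 12, 13, 14}
Then, (A ∪ B) ∪ C = {1, 6, 7, 8, 9, 11, 12, 13, 14}

{1, 6, 7, 8, 9, 11, 12, 13, 14}


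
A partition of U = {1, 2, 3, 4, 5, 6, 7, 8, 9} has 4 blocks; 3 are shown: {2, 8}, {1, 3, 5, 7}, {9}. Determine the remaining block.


U = {1, 2, 3, 4, 5, 6, 7, 8, 9}
Shown blocks: {2, 8}, {1, 3, 5, 7}, {9}
A partition's blocks are pairwise disjoint and cover U, so the missing block = U \ (union of shown blocks).
Union of shown blocks: {1, 2, 3, 5, 7, 8, 9}
Missing block = U \ (union) = {4, 6}

{4, 6}


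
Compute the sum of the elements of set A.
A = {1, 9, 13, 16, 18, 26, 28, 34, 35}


Set A = {1, 9, 13, 16, 18, 26, 28, 34, 35}
Sum = 1 + 9 + 13 + 16 + 18 + 26 + 28 + 34 + 35 = 180

180


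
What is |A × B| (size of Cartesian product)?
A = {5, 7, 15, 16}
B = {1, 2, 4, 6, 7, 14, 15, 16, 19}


Set A = {5, 7, 15, 16} has 4 elements.
Set B = {1, 2, 4, 6, 7, 14, 15, 16, 19} has 9 elements.
|A × B| = |A| × |B| = 4 × 9 = 36

36


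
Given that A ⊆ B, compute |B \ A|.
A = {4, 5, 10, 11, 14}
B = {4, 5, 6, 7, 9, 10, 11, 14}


Set A = {4, 5, 10, 11, 14}, |A| = 5
Set B = {4, 5, 6, 7, 9, 10, 11, 14}, |B| = 8
Since A ⊆ B: B \ A = {6, 7, 9}
|B| - |A| = 8 - 5 = 3

3


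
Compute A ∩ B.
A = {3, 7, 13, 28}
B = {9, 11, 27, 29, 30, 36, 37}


Set A = {3, 7, 13, 28}
Set B = {9, 11, 27, 29, 30, 36, 37}
A ∩ B includes only elements in both sets.
Check each element of A against B:
3 ✗, 7 ✗, 13 ✗, 28 ✗
A ∩ B = {}

{}


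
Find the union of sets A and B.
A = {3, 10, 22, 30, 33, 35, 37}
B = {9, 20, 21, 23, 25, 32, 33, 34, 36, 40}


Set A = {3, 10, 22, 30, 33, 35, 37}
Set B = {9, 20, 21, 23, 25, 32, 33, 34, 36, 40}
A ∪ B includes all elements in either set.
Elements from A: {3, 10, 22, 30, 33, 35, 37}
Elements from B not already included: {9, 20, 21, 23, 25, 32, 34, 36, 40}
A ∪ B = {3, 9, 10, 20, 21, 22, 23, 25, 30, 32, 33, 34, 35, 36, 37, 40}

{3, 9, 10, 20, 21, 22, 23, 25, 30, 32, 33, 34, 35, 36, 37, 40}


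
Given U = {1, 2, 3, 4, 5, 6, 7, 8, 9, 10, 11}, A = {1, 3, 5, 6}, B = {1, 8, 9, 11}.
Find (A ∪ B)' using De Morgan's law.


U = {1, 2, 3, 4, 5, 6, 7, 8, 9, 10, 11}
A = {1, 3, 5, 6}, B = {1, 8, 9, 11}
A ∪ B = {1, 3, 5, 6, 8, 9, 11}
(A ∪ B)' = U \ (A ∪ B) = {2, 4, 7, 10}
Verification via A' ∩ B': A' = {2, 4, 7, 8, 9, 10, 11}, B' = {2, 3, 4, 5, 6, 7, 10}
A' ∩ B' = {2, 4, 7, 10} ✓

{2, 4, 7, 10}


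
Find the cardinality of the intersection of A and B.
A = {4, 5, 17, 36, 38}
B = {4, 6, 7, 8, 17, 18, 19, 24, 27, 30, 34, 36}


Set A = {4, 5, 17, 36, 38}
Set B = {4, 6, 7, 8, 17, 18, 19, 24, 27, 30, 34, 36}
A ∩ B = {4, 17, 36}
|A ∩ B| = 3

3


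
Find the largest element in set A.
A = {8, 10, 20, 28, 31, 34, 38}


Set A = {8, 10, 20, 28, 31, 34, 38}
Elements in ascending order: 8, 10, 20, 28, 31, 34, 38
The largest element is 38.

38


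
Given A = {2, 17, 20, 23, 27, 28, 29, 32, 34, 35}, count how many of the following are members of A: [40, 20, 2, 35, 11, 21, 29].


Set A = {2, 17, 20, 23, 27, 28, 29, 32, 34, 35}
Candidates: [40, 20, 2, 35, 11, 21, 29]
Check each candidate:
40 ∉ A, 20 ∈ A, 2 ∈ A, 35 ∈ A, 11 ∉ A, 21 ∉ A, 29 ∈ A
Count of candidates in A: 4

4


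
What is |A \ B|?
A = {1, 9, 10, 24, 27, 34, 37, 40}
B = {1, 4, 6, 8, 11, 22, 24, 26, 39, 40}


Set A = {1, 9, 10, 24, 27, 34, 37, 40}
Set B = {1, 4, 6, 8, 11, 22, 24, 26, 39, 40}
A \ B = {9, 10, 27, 34, 37}
|A \ B| = 5

5


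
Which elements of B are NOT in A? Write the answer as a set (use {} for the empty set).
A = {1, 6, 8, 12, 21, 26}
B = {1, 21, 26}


Set A = {1, 6, 8, 12, 21, 26}
Set B = {1, 21, 26}
Check each element of B against A:
1 ∈ A, 21 ∈ A, 26 ∈ A
Elements of B not in A: {}

{}


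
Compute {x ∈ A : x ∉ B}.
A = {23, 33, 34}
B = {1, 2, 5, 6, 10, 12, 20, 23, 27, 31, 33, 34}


Set A = {23, 33, 34}
Set B = {1, 2, 5, 6, 10, 12, 20, 23, 27, 31, 33, 34}
Check each element of A against B:
23 ∈ B, 33 ∈ B, 34 ∈ B
Elements of A not in B: {}

{}


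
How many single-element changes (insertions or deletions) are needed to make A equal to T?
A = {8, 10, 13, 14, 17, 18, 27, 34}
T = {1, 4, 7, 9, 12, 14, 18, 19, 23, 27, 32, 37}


Set A = {8, 10, 13, 14, 17, 18, 27, 34}
Set T = {1, 4, 7, 9, 12, 14, 18, 19, 23, 27, 32, 37}
Elements to remove from A (in A, not in T): {8, 10, 13, 17, 34} → 5 removals
Elements to add to A (in T, not in A): {1, 4, 7, 9, 12, 19, 23, 32, 37} → 9 additions
Total edits = 5 + 9 = 14

14


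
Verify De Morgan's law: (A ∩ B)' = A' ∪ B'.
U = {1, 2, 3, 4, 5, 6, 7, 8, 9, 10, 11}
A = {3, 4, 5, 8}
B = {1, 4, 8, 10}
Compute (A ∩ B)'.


U = {1, 2, 3, 4, 5, 6, 7, 8, 9, 10, 11}
A = {3, 4, 5, 8}, B = {1, 4, 8, 10}
A ∩ B = {4, 8}
(A ∩ B)' = U \ (A ∩ B) = {1, 2, 3, 5, 6, 7, 9, 10, 11}
Verification via A' ∪ B': A' = {1, 2, 6, 7, 9, 10, 11}, B' = {2, 3, 5, 6, 7, 9, 11}
A' ∪ B' = {1, 2, 3, 5, 6, 7, 9, 10, 11} ✓

{1, 2, 3, 5, 6, 7, 9, 10, 11}


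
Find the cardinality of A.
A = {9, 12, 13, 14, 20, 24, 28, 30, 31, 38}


Set A = {9, 12, 13, 14, 20, 24, 28, 30, 31, 38}
Listing elements: 9, 12, 13, 14, 20, 24, 28, 30, 31, 38
Counting: 10 elements
|A| = 10

10


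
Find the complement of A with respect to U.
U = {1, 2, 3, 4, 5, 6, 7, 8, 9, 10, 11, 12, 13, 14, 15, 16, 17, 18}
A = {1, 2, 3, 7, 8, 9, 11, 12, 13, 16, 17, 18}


Universal set U = {1, 2, 3, 4, 5, 6, 7, 8, 9, 10, 11, 12, 13, 14, 15, 16, 17, 18}
Set A = {1, 2, 3, 7, 8, 9, 11, 12, 13, 16, 17, 18}
A' = U \ A = elements in U but not in A
Checking each element of U:
1 (in A, exclude), 2 (in A, exclude), 3 (in A, exclude), 4 (not in A, include), 5 (not in A, include), 6 (not in A, include), 7 (in A, exclude), 8 (in A, exclude), 9 (in A, exclude), 10 (not in A, include), 11 (in A, exclude), 12 (in A, exclude), 13 (in A, exclude), 14 (not in A, include), 15 (not in A, include), 16 (in A, exclude), 17 (in A, exclude), 18 (in A, exclude)
A' = {4, 5, 6, 10, 14, 15}

{4, 5, 6, 10, 14, 15}


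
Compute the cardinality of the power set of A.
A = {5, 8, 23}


Set A = {5, 8, 23}
|A| = 3
The power set P(A) contains all subsets of A.
|P(A)| = 2^|A| = 2^3 = 8

8


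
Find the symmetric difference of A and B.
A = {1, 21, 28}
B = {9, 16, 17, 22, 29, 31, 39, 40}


Set A = {1, 21, 28}
Set B = {9, 16, 17, 22, 29, 31, 39, 40}
A △ B = (A \ B) ∪ (B \ A)
Elements in A but not B: {1, 21, 28}
Elements in B but not A: {9, 16, 17, 22, 29, 31, 39, 40}
A △ B = {1, 9, 16, 17, 21, 22, 28, 29, 31, 39, 40}

{1, 9, 16, 17, 21, 22, 28, 29, 31, 39, 40}


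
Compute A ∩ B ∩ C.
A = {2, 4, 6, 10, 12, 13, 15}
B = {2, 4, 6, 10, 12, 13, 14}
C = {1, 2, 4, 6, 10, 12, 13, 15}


Set A = {2, 4, 6, 10, 12, 13, 15}
Set B = {2, 4, 6, 10, 12, 13, 14}
Set C = {1, 2, 4, 6, 10, 12, 13, 15}
First, A ∩ B = {2, 4, 6, 10, 12, 13}
Then, (A ∩ B) ∩ C = {2, 4, 6, 10, 12, 13}

{2, 4, 6, 10, 12, 13}


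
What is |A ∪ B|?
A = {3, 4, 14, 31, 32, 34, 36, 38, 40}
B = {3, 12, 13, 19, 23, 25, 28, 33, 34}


Set A = {3, 4, 14, 31, 32, 34, 36, 38, 40}, |A| = 9
Set B = {3, 12, 13, 19, 23, 25, 28, 33, 34}, |B| = 9
A ∩ B = {3, 34}, |A ∩ B| = 2
|A ∪ B| = |A| + |B| - |A ∩ B| = 9 + 9 - 2 = 16

16


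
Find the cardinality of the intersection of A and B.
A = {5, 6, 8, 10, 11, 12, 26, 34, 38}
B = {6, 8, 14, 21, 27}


Set A = {5, 6, 8, 10, 11, 12, 26, 34, 38}
Set B = {6, 8, 14, 21, 27}
A ∩ B = {6, 8}
|A ∩ B| = 2

2


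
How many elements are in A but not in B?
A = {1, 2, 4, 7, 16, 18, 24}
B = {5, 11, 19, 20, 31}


Set A = {1, 2, 4, 7, 16, 18, 24}
Set B = {5, 11, 19, 20, 31}
A \ B = {1, 2, 4, 7, 16, 18, 24}
|A \ B| = 7

7


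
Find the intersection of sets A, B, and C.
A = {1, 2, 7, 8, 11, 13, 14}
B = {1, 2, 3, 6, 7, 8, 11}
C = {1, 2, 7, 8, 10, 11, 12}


Set A = {1, 2, 7, 8, 11, 13, 14}
Set B = {1, 2, 3, 6, 7, 8, 11}
Set C = {1, 2, 7, 8, 10, 11, 12}
First, A ∩ B = {1, 2, 7, 8, 11}
Then, (A ∩ B) ∩ C = {1, 2, 7, 8, 11}

{1, 2, 7, 8, 11}


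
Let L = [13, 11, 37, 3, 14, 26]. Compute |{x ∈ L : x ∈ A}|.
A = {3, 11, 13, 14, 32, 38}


Set A = {3, 11, 13, 14, 32, 38}
Candidates: [13, 11, 37, 3, 14, 26]
Check each candidate:
13 ∈ A, 11 ∈ A, 37 ∉ A, 3 ∈ A, 14 ∈ A, 26 ∉ A
Count of candidates in A: 4

4


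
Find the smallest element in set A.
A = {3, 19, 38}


Set A = {3, 19, 38}
Elements in ascending order: 3, 19, 38
The smallest element is 3.

3


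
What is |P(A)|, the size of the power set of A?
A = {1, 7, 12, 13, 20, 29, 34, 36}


Set A = {1, 7, 12, 13, 20, 29, 34, 36}
|A| = 8
The power set P(A) contains all subsets of A.
|P(A)| = 2^|A| = 2^8 = 256

256


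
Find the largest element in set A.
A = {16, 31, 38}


Set A = {16, 31, 38}
Elements in ascending order: 16, 31, 38
The largest element is 38.

38


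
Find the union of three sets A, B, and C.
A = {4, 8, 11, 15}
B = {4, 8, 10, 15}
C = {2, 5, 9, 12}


Set A = {4, 8, 11, 15}
Set B = {4, 8, 10, 15}
Set C = {2, 5, 9, 12}
First, A ∪ B = {4, 8, 10, 11, 15}
Then, (A ∪ B) ∪ C = {2, 4, 5, 8, 9, 10, 11, 12, 15}

{2, 4, 5, 8, 9, 10, 11, 12, 15}


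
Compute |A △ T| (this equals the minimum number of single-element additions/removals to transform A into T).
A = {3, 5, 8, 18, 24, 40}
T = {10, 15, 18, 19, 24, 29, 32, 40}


Set A = {3, 5, 8, 18, 24, 40}
Set T = {10, 15, 18, 19, 24, 29, 32, 40}
Elements to remove from A (in A, not in T): {3, 5, 8} → 3 removals
Elements to add to A (in T, not in A): {10, 15, 19, 29, 32} → 5 additions
Total edits = 3 + 5 = 8

8


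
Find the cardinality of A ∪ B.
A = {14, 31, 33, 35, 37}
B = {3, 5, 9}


Set A = {14, 31, 33, 35, 37}, |A| = 5
Set B = {3, 5, 9}, |B| = 3
A ∩ B = {}, |A ∩ B| = 0
|A ∪ B| = |A| + |B| - |A ∩ B| = 5 + 3 - 0 = 8

8


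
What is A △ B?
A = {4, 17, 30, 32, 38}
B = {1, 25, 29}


Set A = {4, 17, 30, 32, 38}
Set B = {1, 25, 29}
A △ B = (A \ B) ∪ (B \ A)
Elements in A but not B: {4, 17, 30, 32, 38}
Elements in B but not A: {1, 25, 29}
A △ B = {1, 4, 17, 25, 29, 30, 32, 38}

{1, 4, 17, 25, 29, 30, 32, 38}


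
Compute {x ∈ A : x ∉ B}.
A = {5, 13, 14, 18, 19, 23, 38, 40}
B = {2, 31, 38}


Set A = {5, 13, 14, 18, 19, 23, 38, 40}
Set B = {2, 31, 38}
Check each element of A against B:
5 ∉ B (include), 13 ∉ B (include), 14 ∉ B (include), 18 ∉ B (include), 19 ∉ B (include), 23 ∉ B (include), 38 ∈ B, 40 ∉ B (include)
Elements of A not in B: {5, 13, 14, 18, 19, 23, 40}

{5, 13, 14, 18, 19, 23, 40}


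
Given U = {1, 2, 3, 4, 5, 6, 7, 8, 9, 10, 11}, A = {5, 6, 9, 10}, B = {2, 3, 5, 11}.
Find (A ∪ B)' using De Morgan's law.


U = {1, 2, 3, 4, 5, 6, 7, 8, 9, 10, 11}
A = {5, 6, 9, 10}, B = {2, 3, 5, 11}
A ∪ B = {2, 3, 5, 6, 9, 10, 11}
(A ∪ B)' = U \ (A ∪ B) = {1, 4, 7, 8}
Verification via A' ∩ B': A' = {1, 2, 3, 4, 7, 8, 11}, B' = {1, 4, 6, 7, 8, 9, 10}
A' ∩ B' = {1, 4, 7, 8} ✓

{1, 4, 7, 8}


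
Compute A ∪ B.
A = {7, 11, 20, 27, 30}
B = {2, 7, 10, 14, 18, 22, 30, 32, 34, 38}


Set A = {7, 11, 20, 27, 30}
Set B = {2, 7, 10, 14, 18, 22, 30, 32, 34, 38}
A ∪ B includes all elements in either set.
Elements from A: {7, 11, 20, 27, 30}
Elements from B not already included: {2, 10, 14, 18, 22, 32, 34, 38}
A ∪ B = {2, 7, 10, 11, 14, 18, 20, 22, 27, 30, 32, 34, 38}

{2, 7, 10, 11, 14, 18, 20, 22, 27, 30, 32, 34, 38}


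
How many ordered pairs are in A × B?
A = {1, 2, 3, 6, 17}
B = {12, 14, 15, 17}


Set A = {1, 2, 3, 6, 17} has 5 elements.
Set B = {12, 14, 15, 17} has 4 elements.
|A × B| = |A| × |B| = 5 × 4 = 20

20


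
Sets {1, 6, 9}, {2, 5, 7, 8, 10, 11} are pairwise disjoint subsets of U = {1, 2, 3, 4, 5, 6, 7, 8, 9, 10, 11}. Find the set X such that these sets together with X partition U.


U = {1, 2, 3, 4, 5, 6, 7, 8, 9, 10, 11}
Shown blocks: {1, 6, 9}, {2, 5, 7, 8, 10, 11}
A partition's blocks are pairwise disjoint and cover U, so the missing block = U \ (union of shown blocks).
Union of shown blocks: {1, 2, 5, 6, 7, 8, 9, 10, 11}
Missing block = U \ (union) = {3, 4}

{3, 4}


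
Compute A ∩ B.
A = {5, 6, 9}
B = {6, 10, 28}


Set A = {5, 6, 9}
Set B = {6, 10, 28}
A ∩ B includes only elements in both sets.
Check each element of A against B:
5 ✗, 6 ✓, 9 ✗
A ∩ B = {6}

{6}


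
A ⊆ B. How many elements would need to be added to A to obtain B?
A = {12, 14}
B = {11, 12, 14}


Set A = {12, 14}, |A| = 2
Set B = {11, 12, 14}, |B| = 3
Since A ⊆ B: B \ A = {11}
|B| - |A| = 3 - 2 = 1

1


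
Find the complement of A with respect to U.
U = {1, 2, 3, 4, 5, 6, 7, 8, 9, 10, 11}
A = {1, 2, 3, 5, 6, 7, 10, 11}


Universal set U = {1, 2, 3, 4, 5, 6, 7, 8, 9, 10, 11}
Set A = {1, 2, 3, 5, 6, 7, 10, 11}
A' = U \ A = elements in U but not in A
Checking each element of U:
1 (in A, exclude), 2 (in A, exclude), 3 (in A, exclude), 4 (not in A, include), 5 (in A, exclude), 6 (in A, exclude), 7 (in A, exclude), 8 (not in A, include), 9 (not in A, include), 10 (in A, exclude), 11 (in A, exclude)
A' = {4, 8, 9}

{4, 8, 9}


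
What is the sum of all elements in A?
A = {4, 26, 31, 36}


Set A = {4, 26, 31, 36}
Sum = 4 + 26 + 31 + 36 = 97

97


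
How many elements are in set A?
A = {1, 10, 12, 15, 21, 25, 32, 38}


Set A = {1, 10, 12, 15, 21, 25, 32, 38}
Listing elements: 1, 10, 12, 15, 21, 25, 32, 38
Counting: 8 elements
|A| = 8

8


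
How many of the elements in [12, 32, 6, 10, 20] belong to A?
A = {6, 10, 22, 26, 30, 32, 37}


Set A = {6, 10, 22, 26, 30, 32, 37}
Candidates: [12, 32, 6, 10, 20]
Check each candidate:
12 ∉ A, 32 ∈ A, 6 ∈ A, 10 ∈ A, 20 ∉ A
Count of candidates in A: 3

3


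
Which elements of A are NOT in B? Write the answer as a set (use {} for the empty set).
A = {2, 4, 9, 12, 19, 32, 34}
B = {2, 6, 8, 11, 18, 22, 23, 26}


Set A = {2, 4, 9, 12, 19, 32, 34}
Set B = {2, 6, 8, 11, 18, 22, 23, 26}
Check each element of A against B:
2 ∈ B, 4 ∉ B (include), 9 ∉ B (include), 12 ∉ B (include), 19 ∉ B (include), 32 ∉ B (include), 34 ∉ B (include)
Elements of A not in B: {4, 9, 12, 19, 32, 34}

{4, 9, 12, 19, 32, 34}


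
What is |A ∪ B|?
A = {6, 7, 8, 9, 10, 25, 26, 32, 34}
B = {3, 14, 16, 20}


Set A = {6, 7, 8, 9, 10, 25, 26, 32, 34}, |A| = 9
Set B = {3, 14, 16, 20}, |B| = 4
A ∩ B = {}, |A ∩ B| = 0
|A ∪ B| = |A| + |B| - |A ∩ B| = 9 + 4 - 0 = 13

13


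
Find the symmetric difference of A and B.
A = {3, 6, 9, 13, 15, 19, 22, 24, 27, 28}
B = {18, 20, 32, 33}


Set A = {3, 6, 9, 13, 15, 19, 22, 24, 27, 28}
Set B = {18, 20, 32, 33}
A △ B = (A \ B) ∪ (B \ A)
Elements in A but not B: {3, 6, 9, 13, 15, 19, 22, 24, 27, 28}
Elements in B but not A: {18, 20, 32, 33}
A △ B = {3, 6, 9, 13, 15, 18, 19, 20, 22, 24, 27, 28, 32, 33}

{3, 6, 9, 13, 15, 18, 19, 20, 22, 24, 27, 28, 32, 33}


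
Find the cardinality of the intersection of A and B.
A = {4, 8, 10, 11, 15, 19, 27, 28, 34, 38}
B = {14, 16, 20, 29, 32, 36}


Set A = {4, 8, 10, 11, 15, 19, 27, 28, 34, 38}
Set B = {14, 16, 20, 29, 32, 36}
A ∩ B = {}
|A ∩ B| = 0

0


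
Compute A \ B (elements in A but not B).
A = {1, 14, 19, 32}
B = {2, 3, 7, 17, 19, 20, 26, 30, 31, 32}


Set A = {1, 14, 19, 32}
Set B = {2, 3, 7, 17, 19, 20, 26, 30, 31, 32}
A \ B includes elements in A that are not in B.
Check each element of A:
1 (not in B, keep), 14 (not in B, keep), 19 (in B, remove), 32 (in B, remove)
A \ B = {1, 14}

{1, 14}


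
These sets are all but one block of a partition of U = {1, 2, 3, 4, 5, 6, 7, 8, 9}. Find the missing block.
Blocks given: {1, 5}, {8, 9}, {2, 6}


U = {1, 2, 3, 4, 5, 6, 7, 8, 9}
Shown blocks: {1, 5}, {8, 9}, {2, 6}
A partition's blocks are pairwise disjoint and cover U, so the missing block = U \ (union of shown blocks).
Union of shown blocks: {1, 2, 5, 6, 8, 9}
Missing block = U \ (union) = {3, 4, 7}

{3, 4, 7}


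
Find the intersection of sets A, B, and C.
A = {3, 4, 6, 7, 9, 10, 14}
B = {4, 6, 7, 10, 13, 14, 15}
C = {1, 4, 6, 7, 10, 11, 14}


Set A = {3, 4, 6, 7, 9, 10, 14}
Set B = {4, 6, 7, 10, 13, 14, 15}
Set C = {1, 4, 6, 7, 10, 11, 14}
First, A ∩ B = {4, 6, 7, 10, 14}
Then, (A ∩ B) ∩ C = {4, 6, 7, 10, 14}

{4, 6, 7, 10, 14}


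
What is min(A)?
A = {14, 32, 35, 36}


Set A = {14, 32, 35, 36}
Elements in ascending order: 14, 32, 35, 36
The smallest element is 14.

14


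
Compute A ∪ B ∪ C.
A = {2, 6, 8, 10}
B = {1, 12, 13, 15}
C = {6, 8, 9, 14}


Set A = {2, 6, 8, 10}
Set B = {1, 12, 13, 15}
Set C = {6, 8, 9, 14}
First, A ∪ B = {1, 2, 6, 8, 10, 12, 13, 15}
Then, (A ∪ B) ∪ C = {1, 2, 6, 8, 9, 10, 12, 13, 14, 15}

{1, 2, 6, 8, 9, 10, 12, 13, 14, 15}


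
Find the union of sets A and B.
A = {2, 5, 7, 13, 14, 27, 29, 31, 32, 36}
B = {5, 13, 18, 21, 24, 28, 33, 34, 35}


Set A = {2, 5, 7, 13, 14, 27, 29, 31, 32, 36}
Set B = {5, 13, 18, 21, 24, 28, 33, 34, 35}
A ∪ B includes all elements in either set.
Elements from A: {2, 5, 7, 13, 14, 27, 29, 31, 32, 36}
Elements from B not already included: {18, 21, 24, 28, 33, 34, 35}
A ∪ B = {2, 5, 7, 13, 14, 18, 21, 24, 27, 28, 29, 31, 32, 33, 34, 35, 36}

{2, 5, 7, 13, 14, 18, 21, 24, 27, 28, 29, 31, 32, 33, 34, 35, 36}


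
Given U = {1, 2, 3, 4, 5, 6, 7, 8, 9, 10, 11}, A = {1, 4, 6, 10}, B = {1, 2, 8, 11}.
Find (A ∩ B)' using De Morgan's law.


U = {1, 2, 3, 4, 5, 6, 7, 8, 9, 10, 11}
A = {1, 4, 6, 10}, B = {1, 2, 8, 11}
A ∩ B = {1}
(A ∩ B)' = U \ (A ∩ B) = {2, 3, 4, 5, 6, 7, 8, 9, 10, 11}
Verification via A' ∪ B': A' = {2, 3, 5, 7, 8, 9, 11}, B' = {3, 4, 5, 6, 7, 9, 10}
A' ∪ B' = {2, 3, 4, 5, 6, 7, 8, 9, 10, 11} ✓

{2, 3, 4, 5, 6, 7, 8, 9, 10, 11}


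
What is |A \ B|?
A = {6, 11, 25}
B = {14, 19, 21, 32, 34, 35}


Set A = {6, 11, 25}
Set B = {14, 19, 21, 32, 34, 35}
A \ B = {6, 11, 25}
|A \ B| = 3

3


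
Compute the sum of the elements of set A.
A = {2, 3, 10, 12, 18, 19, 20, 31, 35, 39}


Set A = {2, 3, 10, 12, 18, 19, 20, 31, 35, 39}
Sum = 2 + 3 + 10 + 12 + 18 + 19 + 20 + 31 + 35 + 39 = 189

189


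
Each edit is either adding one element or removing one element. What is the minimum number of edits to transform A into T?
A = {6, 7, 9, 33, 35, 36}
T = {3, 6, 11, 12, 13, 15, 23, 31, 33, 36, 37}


Set A = {6, 7, 9, 33, 35, 36}
Set T = {3, 6, 11, 12, 13, 15, 23, 31, 33, 36, 37}
Elements to remove from A (in A, not in T): {7, 9, 35} → 3 removals
Elements to add to A (in T, not in A): {3, 11, 12, 13, 15, 23, 31, 37} → 8 additions
Total edits = 3 + 8 = 11

11


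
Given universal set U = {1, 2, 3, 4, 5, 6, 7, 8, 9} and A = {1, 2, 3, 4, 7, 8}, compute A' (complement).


Universal set U = {1, 2, 3, 4, 5, 6, 7, 8, 9}
Set A = {1, 2, 3, 4, 7, 8}
A' = U \ A = elements in U but not in A
Checking each element of U:
1 (in A, exclude), 2 (in A, exclude), 3 (in A, exclude), 4 (in A, exclude), 5 (not in A, include), 6 (not in A, include), 7 (in A, exclude), 8 (in A, exclude), 9 (not in A, include)
A' = {5, 6, 9}

{5, 6, 9}


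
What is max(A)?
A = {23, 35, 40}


Set A = {23, 35, 40}
Elements in ascending order: 23, 35, 40
The largest element is 40.

40


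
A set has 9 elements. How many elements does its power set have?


The set has 9 elements.
The power set contains all possible subsets.
|P(A)| = 2^|A| = 2^9 = 512

512


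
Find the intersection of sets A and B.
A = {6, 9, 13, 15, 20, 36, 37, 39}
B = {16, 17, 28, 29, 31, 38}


Set A = {6, 9, 13, 15, 20, 36, 37, 39}
Set B = {16, 17, 28, 29, 31, 38}
A ∩ B includes only elements in both sets.
Check each element of A against B:
6 ✗, 9 ✗, 13 ✗, 15 ✗, 20 ✗, 36 ✗, 37 ✗, 39 ✗
A ∩ B = {}

{}


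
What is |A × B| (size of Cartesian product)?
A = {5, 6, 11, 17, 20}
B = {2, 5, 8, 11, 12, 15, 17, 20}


Set A = {5, 6, 11, 17, 20} has 5 elements.
Set B = {2, 5, 8, 11, 12, 15, 17, 20} has 8 elements.
|A × B| = |A| × |B| = 5 × 8 = 40

40


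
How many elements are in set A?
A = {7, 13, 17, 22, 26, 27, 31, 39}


Set A = {7, 13, 17, 22, 26, 27, 31, 39}
Listing elements: 7, 13, 17, 22, 26, 27, 31, 39
Counting: 8 elements
|A| = 8

8


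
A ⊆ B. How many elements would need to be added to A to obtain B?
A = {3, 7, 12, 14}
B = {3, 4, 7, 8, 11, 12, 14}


Set A = {3, 7, 12, 14}, |A| = 4
Set B = {3, 4, 7, 8, 11, 12, 14}, |B| = 7
Since A ⊆ B: B \ A = {4, 8, 11}
|B| - |A| = 7 - 4 = 3

3


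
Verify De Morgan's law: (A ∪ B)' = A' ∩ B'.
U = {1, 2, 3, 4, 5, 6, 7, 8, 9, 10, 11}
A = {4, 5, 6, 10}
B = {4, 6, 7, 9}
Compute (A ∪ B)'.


U = {1, 2, 3, 4, 5, 6, 7, 8, 9, 10, 11}
A = {4, 5, 6, 10}, B = {4, 6, 7, 9}
A ∪ B = {4, 5, 6, 7, 9, 10}
(A ∪ B)' = U \ (A ∪ B) = {1, 2, 3, 8, 11}
Verification via A' ∩ B': A' = {1, 2, 3, 7, 8, 9, 11}, B' = {1, 2, 3, 5, 8, 10, 11}
A' ∩ B' = {1, 2, 3, 8, 11} ✓

{1, 2, 3, 8, 11}


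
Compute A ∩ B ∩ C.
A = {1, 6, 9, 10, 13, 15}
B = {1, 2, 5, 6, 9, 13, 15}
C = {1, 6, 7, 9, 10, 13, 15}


Set A = {1, 6, 9, 10, 13, 15}
Set B = {1, 2, 5, 6, 9, 13, 15}
Set C = {1, 6, 7, 9, 10, 13, 15}
First, A ∩ B = {1, 6, 9, 13, 15}
Then, (A ∩ B) ∩ C = {1, 6, 9, 13, 15}

{1, 6, 9, 13, 15}


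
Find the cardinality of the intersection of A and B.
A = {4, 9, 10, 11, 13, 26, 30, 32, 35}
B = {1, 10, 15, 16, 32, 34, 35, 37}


Set A = {4, 9, 10, 11, 13, 26, 30, 32, 35}
Set B = {1, 10, 15, 16, 32, 34, 35, 37}
A ∩ B = {10, 32, 35}
|A ∩ B| = 3

3


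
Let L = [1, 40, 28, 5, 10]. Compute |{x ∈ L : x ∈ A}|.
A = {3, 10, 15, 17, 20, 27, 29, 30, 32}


Set A = {3, 10, 15, 17, 20, 27, 29, 30, 32}
Candidates: [1, 40, 28, 5, 10]
Check each candidate:
1 ∉ A, 40 ∉ A, 28 ∉ A, 5 ∉ A, 10 ∈ A
Count of candidates in A: 1

1


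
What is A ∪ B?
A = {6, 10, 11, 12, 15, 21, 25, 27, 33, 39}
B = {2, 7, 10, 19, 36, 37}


Set A = {6, 10, 11, 12, 15, 21, 25, 27, 33, 39}
Set B = {2, 7, 10, 19, 36, 37}
A ∪ B includes all elements in either set.
Elements from A: {6, 10, 11, 12, 15, 21, 25, 27, 33, 39}
Elements from B not already included: {2, 7, 19, 36, 37}
A ∪ B = {2, 6, 7, 10, 11, 12, 15, 19, 21, 25, 27, 33, 36, 37, 39}

{2, 6, 7, 10, 11, 12, 15, 19, 21, 25, 27, 33, 36, 37, 39}


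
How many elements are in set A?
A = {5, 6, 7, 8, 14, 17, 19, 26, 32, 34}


Set A = {5, 6, 7, 8, 14, 17, 19, 26, 32, 34}
Listing elements: 5, 6, 7, 8, 14, 17, 19, 26, 32, 34
Counting: 10 elements
|A| = 10

10


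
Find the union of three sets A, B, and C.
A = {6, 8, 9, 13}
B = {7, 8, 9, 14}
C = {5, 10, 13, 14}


Set A = {6, 8, 9, 13}
Set B = {7, 8, 9, 14}
Set C = {5, 10, 13, 14}
First, A ∪ B = {6, 7, 8, 9, 13, 14}
Then, (A ∪ B) ∪ C = {5, 6, 7, 8, 9, 10, 13, 14}

{5, 6, 7, 8, 9, 10, 13, 14}


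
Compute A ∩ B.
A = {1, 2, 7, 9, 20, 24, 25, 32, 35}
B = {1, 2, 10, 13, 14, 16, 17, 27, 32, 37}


Set A = {1, 2, 7, 9, 20, 24, 25, 32, 35}
Set B = {1, 2, 10, 13, 14, 16, 17, 27, 32, 37}
A ∩ B includes only elements in both sets.
Check each element of A against B:
1 ✓, 2 ✓, 7 ✗, 9 ✗, 20 ✗, 24 ✗, 25 ✗, 32 ✓, 35 ✗
A ∩ B = {1, 2, 32}

{1, 2, 32}


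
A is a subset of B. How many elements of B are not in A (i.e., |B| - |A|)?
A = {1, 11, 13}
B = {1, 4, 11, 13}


Set A = {1, 11, 13}, |A| = 3
Set B = {1, 4, 11, 13}, |B| = 4
Since A ⊆ B: B \ A = {4}
|B| - |A| = 4 - 3 = 1

1


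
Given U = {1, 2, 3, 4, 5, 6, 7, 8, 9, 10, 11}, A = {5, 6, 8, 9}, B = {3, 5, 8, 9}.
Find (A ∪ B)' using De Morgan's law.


U = {1, 2, 3, 4, 5, 6, 7, 8, 9, 10, 11}
A = {5, 6, 8, 9}, B = {3, 5, 8, 9}
A ∪ B = {3, 5, 6, 8, 9}
(A ∪ B)' = U \ (A ∪ B) = {1, 2, 4, 7, 10, 11}
Verification via A' ∩ B': A' = {1, 2, 3, 4, 7, 10, 11}, B' = {1, 2, 4, 6, 7, 10, 11}
A' ∩ B' = {1, 2, 4, 7, 10, 11} ✓

{1, 2, 4, 7, 10, 11}


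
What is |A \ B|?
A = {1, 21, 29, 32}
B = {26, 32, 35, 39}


Set A = {1, 21, 29, 32}
Set B = {26, 32, 35, 39}
A \ B = {1, 21, 29}
|A \ B| = 3

3


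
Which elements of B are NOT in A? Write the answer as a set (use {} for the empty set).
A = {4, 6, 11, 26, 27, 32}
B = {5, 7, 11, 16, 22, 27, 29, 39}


Set A = {4, 6, 11, 26, 27, 32}
Set B = {5, 7, 11, 16, 22, 27, 29, 39}
Check each element of B against A:
5 ∉ A (include), 7 ∉ A (include), 11 ∈ A, 16 ∉ A (include), 22 ∉ A (include), 27 ∈ A, 29 ∉ A (include), 39 ∉ A (include)
Elements of B not in A: {5, 7, 16, 22, 29, 39}

{5, 7, 16, 22, 29, 39}


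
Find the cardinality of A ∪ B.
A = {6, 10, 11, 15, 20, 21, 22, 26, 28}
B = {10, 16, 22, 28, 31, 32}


Set A = {6, 10, 11, 15, 20, 21, 22, 26, 28}, |A| = 9
Set B = {10, 16, 22, 28, 31, 32}, |B| = 6
A ∩ B = {10, 22, 28}, |A ∩ B| = 3
|A ∪ B| = |A| + |B| - |A ∩ B| = 9 + 6 - 3 = 12

12


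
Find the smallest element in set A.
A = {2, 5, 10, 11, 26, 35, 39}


Set A = {2, 5, 10, 11, 26, 35, 39}
Elements in ascending order: 2, 5, 10, 11, 26, 35, 39
The smallest element is 2.

2


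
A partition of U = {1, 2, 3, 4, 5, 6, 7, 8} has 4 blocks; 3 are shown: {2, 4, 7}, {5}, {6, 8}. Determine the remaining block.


U = {1, 2, 3, 4, 5, 6, 7, 8}
Shown blocks: {2, 4, 7}, {5}, {6, 8}
A partition's blocks are pairwise disjoint and cover U, so the missing block = U \ (union of shown blocks).
Union of shown blocks: {2, 4, 5, 6, 7, 8}
Missing block = U \ (union) = {1, 3}

{1, 3}


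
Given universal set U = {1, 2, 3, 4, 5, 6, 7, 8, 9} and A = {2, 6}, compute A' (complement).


Universal set U = {1, 2, 3, 4, 5, 6, 7, 8, 9}
Set A = {2, 6}
A' = U \ A = elements in U but not in A
Checking each element of U:
1 (not in A, include), 2 (in A, exclude), 3 (not in A, include), 4 (not in A, include), 5 (not in A, include), 6 (in A, exclude), 7 (not in A, include), 8 (not in A, include), 9 (not in A, include)
A' = {1, 3, 4, 5, 7, 8, 9}

{1, 3, 4, 5, 7, 8, 9}


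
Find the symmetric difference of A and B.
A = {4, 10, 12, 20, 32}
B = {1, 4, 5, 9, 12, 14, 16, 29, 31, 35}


Set A = {4, 10, 12, 20, 32}
Set B = {1, 4, 5, 9, 12, 14, 16, 29, 31, 35}
A △ B = (A \ B) ∪ (B \ A)
Elements in A but not B: {10, 20, 32}
Elements in B but not A: {1, 5, 9, 14, 16, 29, 31, 35}
A △ B = {1, 5, 9, 10, 14, 16, 20, 29, 31, 32, 35}

{1, 5, 9, 10, 14, 16, 20, 29, 31, 32, 35}


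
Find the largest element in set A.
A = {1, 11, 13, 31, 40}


Set A = {1, 11, 13, 31, 40}
Elements in ascending order: 1, 11, 13, 31, 40
The largest element is 40.

40


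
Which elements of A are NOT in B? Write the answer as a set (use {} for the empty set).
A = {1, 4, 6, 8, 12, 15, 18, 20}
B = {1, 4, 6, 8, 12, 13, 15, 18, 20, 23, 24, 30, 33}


Set A = {1, 4, 6, 8, 12, 15, 18, 20}
Set B = {1, 4, 6, 8, 12, 13, 15, 18, 20, 23, 24, 30, 33}
Check each element of A against B:
1 ∈ B, 4 ∈ B, 6 ∈ B, 8 ∈ B, 12 ∈ B, 15 ∈ B, 18 ∈ B, 20 ∈ B
Elements of A not in B: {}

{}


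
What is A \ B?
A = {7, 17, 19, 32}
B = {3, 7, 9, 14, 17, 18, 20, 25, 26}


Set A = {7, 17, 19, 32}
Set B = {3, 7, 9, 14, 17, 18, 20, 25, 26}
A \ B includes elements in A that are not in B.
Check each element of A:
7 (in B, remove), 17 (in B, remove), 19 (not in B, keep), 32 (not in B, keep)
A \ B = {19, 32}

{19, 32}


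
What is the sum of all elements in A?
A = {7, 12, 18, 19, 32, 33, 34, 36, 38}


Set A = {7, 12, 18, 19, 32, 33, 34, 36, 38}
Sum = 7 + 12 + 18 + 19 + 32 + 33 + 34 + 36 + 38 = 229

229


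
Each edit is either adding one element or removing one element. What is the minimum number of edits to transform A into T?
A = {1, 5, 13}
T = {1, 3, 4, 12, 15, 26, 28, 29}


Set A = {1, 5, 13}
Set T = {1, 3, 4, 12, 15, 26, 28, 29}
Elements to remove from A (in A, not in T): {5, 13} → 2 removals
Elements to add to A (in T, not in A): {3, 4, 12, 15, 26, 28, 29} → 7 additions
Total edits = 2 + 7 = 9

9


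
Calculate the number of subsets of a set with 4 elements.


The set has 4 elements.
The power set contains all possible subsets.
|P(A)| = 2^|A| = 2^4 = 16

16


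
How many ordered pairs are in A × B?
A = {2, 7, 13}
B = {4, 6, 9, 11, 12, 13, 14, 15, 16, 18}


Set A = {2, 7, 13} has 3 elements.
Set B = {4, 6, 9, 11, 12, 13, 14, 15, 16, 18} has 10 elements.
|A × B| = |A| × |B| = 3 × 10 = 30

30


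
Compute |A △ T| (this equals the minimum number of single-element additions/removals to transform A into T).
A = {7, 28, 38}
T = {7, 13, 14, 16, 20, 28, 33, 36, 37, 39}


Set A = {7, 28, 38}
Set T = {7, 13, 14, 16, 20, 28, 33, 36, 37, 39}
Elements to remove from A (in A, not in T): {38} → 1 removals
Elements to add to A (in T, not in A): {13, 14, 16, 20, 33, 36, 37, 39} → 8 additions
Total edits = 1 + 8 = 9

9
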